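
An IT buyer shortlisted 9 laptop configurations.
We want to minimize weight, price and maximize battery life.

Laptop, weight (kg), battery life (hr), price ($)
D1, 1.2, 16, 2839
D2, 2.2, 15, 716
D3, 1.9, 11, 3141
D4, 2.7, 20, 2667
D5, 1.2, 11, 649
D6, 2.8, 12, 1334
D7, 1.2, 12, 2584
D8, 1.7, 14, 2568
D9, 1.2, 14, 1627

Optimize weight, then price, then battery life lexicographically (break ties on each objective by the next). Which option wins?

First minimize weight: best is 1.2, kept {D1, D5, D7, D9}.
Then minimize price: best is 649, kept {D5}.

D5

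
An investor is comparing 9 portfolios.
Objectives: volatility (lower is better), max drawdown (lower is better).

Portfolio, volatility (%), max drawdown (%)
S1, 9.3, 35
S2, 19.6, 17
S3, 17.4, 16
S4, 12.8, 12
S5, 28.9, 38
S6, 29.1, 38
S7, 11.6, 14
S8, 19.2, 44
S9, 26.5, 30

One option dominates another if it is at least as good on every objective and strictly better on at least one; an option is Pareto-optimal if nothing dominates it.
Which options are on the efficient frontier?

S1: not dominated (best volatility).
S2: dominated by S3 (volatility 17.4≤19.6, max drawdown 16≤17).
S3: dominated by S4 (volatility 12.8≤17.4, max drawdown 12≤16).
S4: not dominated (best max drawdown).
S5: dominated by S1 (volatility 9.3≤28.9, max drawdown 35≤38).
S6: dominated by S1 (volatility 9.3≤29.1, max drawdown 35≤38).
S7: not dominated.
S8: dominated by S1 (volatility 9.3≤19.2, max drawdown 35≤44).
S9: dominated by S2 (volatility 19.6≤26.5, max drawdown 17≤30).

S1, S4, S7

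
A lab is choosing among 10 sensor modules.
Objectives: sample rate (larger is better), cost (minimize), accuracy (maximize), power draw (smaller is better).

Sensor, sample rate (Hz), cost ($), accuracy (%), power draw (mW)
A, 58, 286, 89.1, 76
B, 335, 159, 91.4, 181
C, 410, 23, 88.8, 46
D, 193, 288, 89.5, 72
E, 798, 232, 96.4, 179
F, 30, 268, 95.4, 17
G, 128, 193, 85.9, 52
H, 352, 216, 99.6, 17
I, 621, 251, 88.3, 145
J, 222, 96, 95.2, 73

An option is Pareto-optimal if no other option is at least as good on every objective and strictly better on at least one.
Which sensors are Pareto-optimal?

A: dominated by H (sample rate 352≥58, cost 216≤286, accuracy 99.6≥89.1, power draw 17≤76).
B: not dominated.
C: not dominated (best cost).
D: dominated by H (sample rate 352≥193, cost 216≤288, accuracy 99.6≥89.5, power draw 17≤72).
E: not dominated (best sample rate).
F: dominated by H (sample rate 352≥30, cost 216≤268, accuracy 99.6≥95.4, power draw 17≤17).
G: dominated by C (sample rate 410≥128, cost 23≤193, accuracy 88.8≥85.9, power draw 46≤52).
H: not dominated (best accuracy).
I: not dominated.
J: not dominated.

B, C, E, H, I, J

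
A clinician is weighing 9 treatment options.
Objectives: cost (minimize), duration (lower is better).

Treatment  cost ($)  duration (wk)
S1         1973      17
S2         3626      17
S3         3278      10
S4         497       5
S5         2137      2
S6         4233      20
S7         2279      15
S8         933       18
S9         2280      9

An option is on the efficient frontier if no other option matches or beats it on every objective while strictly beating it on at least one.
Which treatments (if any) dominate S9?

S4, S5

S4: cost 497≤2280, duration 5≤9 — dominates S9.
S5: cost 2137≤2280, duration 2≤9 — dominates S9.
Others (S1, S2, S3, S6, S7, S8) are each worse than S9 on at least one objective.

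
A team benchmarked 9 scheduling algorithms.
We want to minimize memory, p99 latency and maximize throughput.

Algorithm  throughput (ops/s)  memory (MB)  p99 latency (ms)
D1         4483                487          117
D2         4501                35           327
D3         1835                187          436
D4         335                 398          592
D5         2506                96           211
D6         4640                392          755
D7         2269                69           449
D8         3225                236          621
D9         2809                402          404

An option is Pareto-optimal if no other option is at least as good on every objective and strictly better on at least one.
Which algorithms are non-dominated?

D1, D2, D5, D6

D1: not dominated (best p99 latency).
D2: not dominated (best memory).
D3: dominated by D2 (throughput 4501≥1835, memory 35≤187, p99 latency 327≤436).
D4: dominated by D2 (throughput 4501≥335, memory 35≤398, p99 latency 327≤592).
D5: not dominated.
D6: not dominated (best throughput).
D7: dominated by D2 (throughput 4501≥2269, memory 35≤69, p99 latency 327≤449).
D8: dominated by D2 (throughput 4501≥3225, memory 35≤236, p99 latency 327≤621).
D9: dominated by D2 (throughput 4501≥2809, memory 35≤402, p99 latency 327≤404).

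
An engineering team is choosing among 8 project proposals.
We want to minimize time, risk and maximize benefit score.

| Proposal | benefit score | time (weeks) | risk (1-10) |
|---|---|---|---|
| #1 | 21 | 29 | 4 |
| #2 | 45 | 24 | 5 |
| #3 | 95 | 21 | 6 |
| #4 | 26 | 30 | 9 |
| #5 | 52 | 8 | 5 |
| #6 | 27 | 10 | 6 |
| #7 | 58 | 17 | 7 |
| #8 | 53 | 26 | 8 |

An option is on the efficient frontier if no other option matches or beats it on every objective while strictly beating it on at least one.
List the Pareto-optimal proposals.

#1, #3, #5, #7

#1: not dominated (best risk).
#2: dominated by #5 (benefit score 52≥45, time 8≤24, risk 5≤5).
#3: not dominated (best benefit score).
#4: dominated by #2 (benefit score 45≥26, time 24≤30, risk 5≤9).
#5: not dominated (best time).
#6: dominated by #5 (benefit score 52≥27, time 8≤10, risk 5≤6).
#7: not dominated.
#8: dominated by #3 (benefit score 95≥53, time 21≤26, risk 6≤8).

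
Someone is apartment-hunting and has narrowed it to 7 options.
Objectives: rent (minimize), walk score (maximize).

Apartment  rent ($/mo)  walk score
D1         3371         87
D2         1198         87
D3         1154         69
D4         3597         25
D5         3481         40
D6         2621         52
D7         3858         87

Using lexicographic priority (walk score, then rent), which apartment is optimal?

First maximize walk score: best is 87, kept {D1, D2, D7}.
Then minimize rent: best is 1198, kept {D2}.

D2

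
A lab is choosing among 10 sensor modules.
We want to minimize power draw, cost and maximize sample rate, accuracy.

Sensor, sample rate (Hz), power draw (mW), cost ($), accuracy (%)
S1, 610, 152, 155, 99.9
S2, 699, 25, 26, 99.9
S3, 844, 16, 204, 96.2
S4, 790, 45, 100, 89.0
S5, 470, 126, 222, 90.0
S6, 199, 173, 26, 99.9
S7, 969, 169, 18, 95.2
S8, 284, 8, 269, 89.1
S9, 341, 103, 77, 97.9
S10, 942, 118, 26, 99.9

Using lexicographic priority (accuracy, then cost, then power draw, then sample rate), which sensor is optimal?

S2

First maximize accuracy: best is 99.9, kept {S1, S2, S6, S10}.
Then minimize cost: best is 26, kept {S2, S6, S10}.
Then minimize power draw: best is 25, kept {S2}.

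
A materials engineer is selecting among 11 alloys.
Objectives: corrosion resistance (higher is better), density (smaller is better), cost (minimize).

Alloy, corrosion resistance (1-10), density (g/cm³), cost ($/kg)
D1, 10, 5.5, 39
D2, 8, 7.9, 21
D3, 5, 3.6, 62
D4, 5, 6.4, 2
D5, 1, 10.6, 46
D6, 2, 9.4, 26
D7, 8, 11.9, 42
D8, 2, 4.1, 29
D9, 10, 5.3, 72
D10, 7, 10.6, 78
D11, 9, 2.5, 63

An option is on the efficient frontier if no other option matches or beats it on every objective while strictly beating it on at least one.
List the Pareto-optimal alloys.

D1: not dominated.
D2: not dominated.
D3: not dominated.
D4: not dominated (best cost).
D5: dominated by D1 (corrosion resistance 10≥1, density 5.5≤10.6, cost 39≤46).
D6: dominated by D2 (corrosion resistance 8≥2, density 7.9≤9.4, cost 21≤26).
D7: dominated by D1 (corrosion resistance 10≥8, density 5.5≤11.9, cost 39≤42).
D8: not dominated.
D9: not dominated.
D10: dominated by D1 (corrosion resistance 10≥7, density 5.5≤10.6, cost 39≤78).
D11: not dominated (best density).

D1, D2, D3, D4, D8, D9, D11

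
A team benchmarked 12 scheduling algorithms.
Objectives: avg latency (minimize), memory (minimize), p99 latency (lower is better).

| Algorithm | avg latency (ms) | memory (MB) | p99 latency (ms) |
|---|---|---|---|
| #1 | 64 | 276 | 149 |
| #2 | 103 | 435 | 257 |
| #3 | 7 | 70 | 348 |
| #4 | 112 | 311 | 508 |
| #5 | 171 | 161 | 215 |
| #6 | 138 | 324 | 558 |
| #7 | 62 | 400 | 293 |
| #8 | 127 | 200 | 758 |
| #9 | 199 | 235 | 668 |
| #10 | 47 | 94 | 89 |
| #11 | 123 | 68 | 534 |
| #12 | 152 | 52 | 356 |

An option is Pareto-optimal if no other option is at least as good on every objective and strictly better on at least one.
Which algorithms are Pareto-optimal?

#1: dominated by #10 (avg latency 47≤64, memory 94≤276, p99 latency 89≤149).
#2: dominated by #1 (avg latency 64≤103, memory 276≤435, p99 latency 149≤257).
#3: not dominated (best avg latency).
#4: dominated by #1 (avg latency 64≤112, memory 276≤311, p99 latency 149≤508).
#5: dominated by #10 (avg latency 47≤171, memory 94≤161, p99 latency 89≤215).
#6: dominated by #1 (avg latency 64≤138, memory 276≤324, p99 latency 149≤558).
#7: dominated by #10 (avg latency 47≤62, memory 94≤400, p99 latency 89≤293).
#8: dominated by #3 (avg latency 7≤127, memory 70≤200, p99 latency 348≤758).
#9: dominated by #3 (avg latency 7≤199, memory 70≤235, p99 latency 348≤668).
#10: not dominated (best p99 latency).
#11: not dominated.
#12: not dominated (best memory).

#3, #10, #11, #12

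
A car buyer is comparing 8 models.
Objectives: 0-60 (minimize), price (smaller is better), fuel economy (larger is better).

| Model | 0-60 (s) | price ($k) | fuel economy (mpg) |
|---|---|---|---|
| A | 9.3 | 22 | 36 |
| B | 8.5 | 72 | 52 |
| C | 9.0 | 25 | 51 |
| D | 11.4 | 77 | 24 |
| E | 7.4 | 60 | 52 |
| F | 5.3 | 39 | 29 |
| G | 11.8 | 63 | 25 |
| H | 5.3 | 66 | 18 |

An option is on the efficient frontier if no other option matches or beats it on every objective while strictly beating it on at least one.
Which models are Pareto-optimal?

A: not dominated (best price).
B: dominated by E (0-60 7.4≤8.5, price 60≤72, fuel economy 52≥52).
C: not dominated.
D: dominated by A (0-60 9.3≤11.4, price 22≤77, fuel economy 36≥24).
E: not dominated.
F: not dominated.
G: dominated by A (0-60 9.3≤11.8, price 22≤63, fuel economy 36≥25).
H: dominated by F (0-60 5.3≤5.3, price 39≤66, fuel economy 29≥18).

A, C, E, F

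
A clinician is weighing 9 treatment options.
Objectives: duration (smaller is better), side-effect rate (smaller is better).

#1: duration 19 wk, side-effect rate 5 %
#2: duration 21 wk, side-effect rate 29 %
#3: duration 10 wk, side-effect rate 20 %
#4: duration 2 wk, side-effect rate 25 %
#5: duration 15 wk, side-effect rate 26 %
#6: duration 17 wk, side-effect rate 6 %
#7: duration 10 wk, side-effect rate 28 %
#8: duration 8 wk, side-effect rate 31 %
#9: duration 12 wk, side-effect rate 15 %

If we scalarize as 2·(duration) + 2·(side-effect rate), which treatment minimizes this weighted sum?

#6

#1: 2·19 + 2·5 = 48
#2: 2·21 + 2·29 = 100
#3: 2·10 + 2·20 = 60
#4: 2·2 + 2·25 = 54
#5: 2·15 + 2·26 = 82
#6: 2·17 + 2·6 = 46
#7: 2·10 + 2·28 = 76
#8: 2·8 + 2·31 = 78
#9: 2·12 + 2·15 = 54
Lowest: #6 at 46.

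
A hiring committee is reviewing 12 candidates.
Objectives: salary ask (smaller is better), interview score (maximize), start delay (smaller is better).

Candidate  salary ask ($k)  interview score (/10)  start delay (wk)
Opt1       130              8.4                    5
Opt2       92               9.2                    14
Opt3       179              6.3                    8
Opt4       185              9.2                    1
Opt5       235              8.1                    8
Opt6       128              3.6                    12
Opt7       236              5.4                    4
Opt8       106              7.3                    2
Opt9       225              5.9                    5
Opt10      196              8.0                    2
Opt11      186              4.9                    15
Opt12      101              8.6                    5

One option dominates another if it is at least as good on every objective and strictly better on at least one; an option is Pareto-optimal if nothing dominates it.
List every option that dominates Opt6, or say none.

Opt8, Opt12

Opt8: salary ask 106≤128, interview score 7.3≥3.6, start delay 2≤12 — dominates Opt6.
Opt12: salary ask 101≤128, interview score 8.6≥3.6, start delay 5≤12 — dominates Opt6.
Others (Opt1, Opt2, Opt3, Opt4, Opt5, Opt7, Opt9, Opt10, Opt11) are each worse than Opt6 on at least one objective.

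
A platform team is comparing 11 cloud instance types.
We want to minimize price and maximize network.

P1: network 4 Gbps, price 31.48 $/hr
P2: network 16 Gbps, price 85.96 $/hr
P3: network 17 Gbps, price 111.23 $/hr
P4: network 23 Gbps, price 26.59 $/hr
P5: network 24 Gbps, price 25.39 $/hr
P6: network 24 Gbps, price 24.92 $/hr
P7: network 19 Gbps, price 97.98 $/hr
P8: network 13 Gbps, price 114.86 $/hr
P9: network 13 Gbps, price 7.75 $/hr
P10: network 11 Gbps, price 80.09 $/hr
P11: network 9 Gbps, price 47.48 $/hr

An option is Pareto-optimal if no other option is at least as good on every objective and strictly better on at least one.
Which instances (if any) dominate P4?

P5, P6

P5: network 24≥23, price 25.39≤26.59 — dominates P4.
P6: network 24≥23, price 24.92≤26.59 — dominates P4.
Others (P1, P2, P3, P7, P8, P9, P10, P11) are each worse than P4 on at least one objective.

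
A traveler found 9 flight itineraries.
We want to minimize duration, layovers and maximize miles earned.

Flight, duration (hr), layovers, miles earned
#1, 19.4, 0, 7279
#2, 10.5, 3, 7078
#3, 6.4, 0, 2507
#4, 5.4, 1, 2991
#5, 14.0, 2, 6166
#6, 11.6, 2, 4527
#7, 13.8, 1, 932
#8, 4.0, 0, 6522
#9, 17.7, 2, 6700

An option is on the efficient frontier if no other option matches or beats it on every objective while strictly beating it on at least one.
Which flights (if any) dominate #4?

#8: duration 4.0≤5.4, layovers 0≤1, miles earned 6522≥2991 — dominates #4.
Others (#1, #2, #3, #5, #6, #7, #9) are each worse than #4 on at least one objective.

#8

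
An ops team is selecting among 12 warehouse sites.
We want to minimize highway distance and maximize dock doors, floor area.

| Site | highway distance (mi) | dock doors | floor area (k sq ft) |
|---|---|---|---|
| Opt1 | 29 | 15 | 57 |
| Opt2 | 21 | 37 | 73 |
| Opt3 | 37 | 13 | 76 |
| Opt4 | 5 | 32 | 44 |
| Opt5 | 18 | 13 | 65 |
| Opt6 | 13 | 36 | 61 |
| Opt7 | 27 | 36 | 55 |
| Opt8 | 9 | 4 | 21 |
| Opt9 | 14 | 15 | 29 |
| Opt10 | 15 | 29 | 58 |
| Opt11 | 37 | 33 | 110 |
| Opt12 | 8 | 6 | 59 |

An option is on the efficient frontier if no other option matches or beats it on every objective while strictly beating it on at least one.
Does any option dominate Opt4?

Opt1: worse on highway distance (29 vs 5).
Opt2: worse on highway distance (21 vs 5).
Opt3: worse on highway distance (37 vs 5).
Opt5: worse on highway distance (18 vs 5).
Opt6: worse on highway distance (13 vs 5).
Opt7: worse on highway distance (27 vs 5).
Opt8: worse on highway distance (9 vs 5).
Opt9: worse on highway distance (14 vs 5).
Opt10: worse on highway distance (15 vs 5).
Opt11: worse on highway distance (37 vs 5).
Opt12: worse on highway distance (8 vs 5).
No option is at least as good as Opt4 on every objective and strictly better on one.

No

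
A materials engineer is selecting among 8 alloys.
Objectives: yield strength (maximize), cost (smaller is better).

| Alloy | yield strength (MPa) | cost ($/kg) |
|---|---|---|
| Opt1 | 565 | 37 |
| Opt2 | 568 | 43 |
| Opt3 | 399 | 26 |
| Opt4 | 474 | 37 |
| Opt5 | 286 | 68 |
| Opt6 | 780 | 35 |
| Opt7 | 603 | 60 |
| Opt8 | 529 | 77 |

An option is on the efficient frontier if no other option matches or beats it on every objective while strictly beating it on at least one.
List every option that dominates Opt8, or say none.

Opt1, Opt2, Opt6, Opt7

Opt1: yield strength 565≥529, cost 37≤77 — dominates Opt8.
Opt2: yield strength 568≥529, cost 43≤77 — dominates Opt8.
Opt6: yield strength 780≥529, cost 35≤77 — dominates Opt8.
Opt7: yield strength 603≥529, cost 60≤77 — dominates Opt8.
Others (Opt3, Opt4, Opt5) are each worse than Opt8 on at least one objective.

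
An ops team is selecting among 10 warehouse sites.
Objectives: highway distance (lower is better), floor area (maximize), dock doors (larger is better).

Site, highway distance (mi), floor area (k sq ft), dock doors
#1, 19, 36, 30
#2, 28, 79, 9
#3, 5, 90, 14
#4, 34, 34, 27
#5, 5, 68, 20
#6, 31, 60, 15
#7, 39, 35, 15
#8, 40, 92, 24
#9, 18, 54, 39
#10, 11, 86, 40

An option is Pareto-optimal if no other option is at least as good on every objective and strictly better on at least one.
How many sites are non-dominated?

4

#1: dominated by #9 (highway distance 18≤19, floor area 54≥36, dock doors 39≥30).
#2: dominated by #3 (highway distance 5≤28, floor area 90≥79, dock doors 14≥9).
#3: not dominated.
#4: dominated by #1 (highway distance 19≤34, floor area 36≥34, dock doors 30≥27).
#5: not dominated.
#6: dominated by #5 (highway distance 5≤31, floor area 68≥60, dock doors 20≥15).
#7: dominated by #1 (highway distance 19≤39, floor area 36≥35, dock doors 30≥15).
#8: not dominated (best floor area).
#9: dominated by #10 (highway distance 11≤18, floor area 86≥54, dock doors 40≥39).
#10: not dominated (best dock doors).
Pareto-optimal: #3, #5, #8, #10 → 4.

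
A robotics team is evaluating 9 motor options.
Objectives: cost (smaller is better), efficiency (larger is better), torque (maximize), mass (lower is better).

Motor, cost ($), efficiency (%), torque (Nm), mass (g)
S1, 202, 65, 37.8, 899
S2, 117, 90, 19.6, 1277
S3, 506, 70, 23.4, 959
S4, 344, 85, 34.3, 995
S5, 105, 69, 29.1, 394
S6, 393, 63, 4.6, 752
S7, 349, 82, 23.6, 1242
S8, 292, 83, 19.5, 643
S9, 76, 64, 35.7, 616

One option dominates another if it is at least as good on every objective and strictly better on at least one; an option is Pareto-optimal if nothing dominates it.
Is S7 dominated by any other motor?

S4 vs S7: cost 344≤349, efficiency 85≥82, torque 34.3≥23.6, mass 995≤1242 — S4 is at least as good on every objective and strictly better on at least one, so S4 dominates S7.

Yes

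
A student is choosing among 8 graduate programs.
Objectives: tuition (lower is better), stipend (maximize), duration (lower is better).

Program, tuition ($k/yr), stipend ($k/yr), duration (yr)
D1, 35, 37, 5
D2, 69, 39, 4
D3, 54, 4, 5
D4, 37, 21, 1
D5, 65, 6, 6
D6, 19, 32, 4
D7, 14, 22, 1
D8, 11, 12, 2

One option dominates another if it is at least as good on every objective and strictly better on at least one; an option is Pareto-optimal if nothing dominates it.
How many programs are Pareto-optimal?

5

D1: not dominated.
D2: not dominated (best stipend).
D3: dominated by D1 (tuition 35≤54, stipend 37≥4, duration 5≤5).
D4: dominated by D7 (tuition 14≤37, stipend 22≥21, duration 1≤1).
D5: dominated by D1 (tuition 35≤65, stipend 37≥6, duration 5≤6).
D6: not dominated.
D7: not dominated.
D8: not dominated (best tuition).
Pareto-optimal: D1, D2, D6, D7, D8 → 5.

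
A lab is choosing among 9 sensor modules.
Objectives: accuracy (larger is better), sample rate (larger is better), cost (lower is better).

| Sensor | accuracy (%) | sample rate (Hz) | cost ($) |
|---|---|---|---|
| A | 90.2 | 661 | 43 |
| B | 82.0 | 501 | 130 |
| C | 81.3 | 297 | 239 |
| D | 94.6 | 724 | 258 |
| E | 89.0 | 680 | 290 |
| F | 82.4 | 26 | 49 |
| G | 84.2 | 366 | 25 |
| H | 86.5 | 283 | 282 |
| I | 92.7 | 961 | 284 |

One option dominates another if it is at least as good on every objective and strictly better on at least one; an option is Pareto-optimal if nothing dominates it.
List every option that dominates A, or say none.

B: worse on accuracy (82.0 vs 90.2).
C: worse on accuracy (81.3 vs 90.2).
D: worse on cost (258 vs 43).
E: worse on accuracy (89.0 vs 90.2).
F: worse on accuracy (82.4 vs 90.2).
G: worse on accuracy (84.2 vs 90.2).
H: worse on accuracy (86.5 vs 90.2).
I: worse on cost (284 vs 43).
No option dominates A.

none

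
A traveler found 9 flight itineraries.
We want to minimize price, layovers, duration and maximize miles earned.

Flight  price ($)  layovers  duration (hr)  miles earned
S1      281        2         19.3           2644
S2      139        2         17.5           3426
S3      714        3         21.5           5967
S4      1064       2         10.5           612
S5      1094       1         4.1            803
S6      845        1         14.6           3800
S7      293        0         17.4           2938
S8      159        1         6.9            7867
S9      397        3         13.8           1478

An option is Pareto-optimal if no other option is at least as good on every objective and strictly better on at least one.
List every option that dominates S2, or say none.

S1: worse on price (281 vs 139).
S3: worse on price (714 vs 139).
S4: worse on price (1064 vs 139).
S5: worse on price (1094 vs 139).
S6: worse on price (845 vs 139).
S7: worse on price (293 vs 139).
S8: worse on price (159 vs 139).
S9: worse on price (397 vs 139).
No option dominates S2.

none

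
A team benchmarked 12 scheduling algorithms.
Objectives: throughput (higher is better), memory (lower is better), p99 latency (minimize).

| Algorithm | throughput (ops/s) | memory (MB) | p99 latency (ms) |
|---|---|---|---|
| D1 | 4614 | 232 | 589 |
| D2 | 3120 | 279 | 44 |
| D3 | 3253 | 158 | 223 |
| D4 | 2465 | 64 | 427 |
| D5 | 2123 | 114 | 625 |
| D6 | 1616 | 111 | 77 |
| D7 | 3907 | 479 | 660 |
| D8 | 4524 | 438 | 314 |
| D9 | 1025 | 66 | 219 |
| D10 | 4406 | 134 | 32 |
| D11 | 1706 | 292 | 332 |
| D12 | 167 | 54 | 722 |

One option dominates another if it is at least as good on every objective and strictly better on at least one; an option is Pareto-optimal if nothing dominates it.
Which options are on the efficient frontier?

D1, D4, D6, D8, D9, D10, D12

D1: not dominated (best throughput).
D2: dominated by D10 (throughput 4406≥3120, memory 134≤279, p99 latency 32≤44).
D3: dominated by D10 (throughput 4406≥3253, memory 134≤158, p99 latency 32≤223).
D4: not dominated.
D5: dominated by D4 (throughput 2465≥2123, memory 64≤114, p99 latency 427≤625).
D6: not dominated.
D7: dominated by D1 (throughput 4614≥3907, memory 232≤479, p99 latency 589≤660).
D8: not dominated.
D9: not dominated.
D10: not dominated (best p99 latency).
D11: dominated by D2 (throughput 3120≥1706, memory 279≤292, p99 latency 44≤332).
D12: not dominated (best memory).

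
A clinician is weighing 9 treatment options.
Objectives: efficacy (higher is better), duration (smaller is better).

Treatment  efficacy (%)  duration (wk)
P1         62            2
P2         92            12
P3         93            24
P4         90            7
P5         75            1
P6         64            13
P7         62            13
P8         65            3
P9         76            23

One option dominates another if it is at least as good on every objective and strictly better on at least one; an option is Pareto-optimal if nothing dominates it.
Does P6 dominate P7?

Yes

P6 vs P7: efficacy 64≥62, duration 13≤13 — P6 is at least as good on every objective with at least one strict improvement.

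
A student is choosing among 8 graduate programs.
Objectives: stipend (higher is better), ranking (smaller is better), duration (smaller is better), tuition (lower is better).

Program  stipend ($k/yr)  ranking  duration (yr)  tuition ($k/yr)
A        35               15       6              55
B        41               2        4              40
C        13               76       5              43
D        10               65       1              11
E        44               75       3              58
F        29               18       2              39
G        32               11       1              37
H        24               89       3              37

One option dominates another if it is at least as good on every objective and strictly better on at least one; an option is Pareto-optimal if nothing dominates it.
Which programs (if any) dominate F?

G

G: stipend 32≥29, ranking 11≤18, duration 1≤2, tuition 37≤39 — dominates F.
Others (A, B, C, D, E, H) are each worse than F on at least one objective.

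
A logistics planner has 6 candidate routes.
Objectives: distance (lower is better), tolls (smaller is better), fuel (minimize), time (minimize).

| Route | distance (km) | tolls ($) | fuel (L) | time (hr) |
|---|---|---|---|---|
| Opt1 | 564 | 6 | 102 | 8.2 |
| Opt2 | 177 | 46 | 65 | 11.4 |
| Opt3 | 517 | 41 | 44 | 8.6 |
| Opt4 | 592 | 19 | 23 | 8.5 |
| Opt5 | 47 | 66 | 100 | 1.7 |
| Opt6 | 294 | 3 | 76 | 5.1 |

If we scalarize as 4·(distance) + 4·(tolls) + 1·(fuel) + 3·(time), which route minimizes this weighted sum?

Opt5

Opt1: 4·564 + 4·6 + 1·102 + 3·8.2 = 2406.6
Opt2: 4·177 + 4·46 + 1·65 + 3·11.4 = 991.2
Opt3: 4·517 + 4·41 + 1·44 + 3·8.6 = 2301.8
Opt4: 4·592 + 4·19 + 1·23 + 3·8.5 = 2492.5
Opt5: 4·47 + 4·66 + 1·100 + 3·1.7 = 557.1
Opt6: 4·294 + 4·3 + 1·76 + 3·5.1 = 1279.3
Lowest: Opt5 at 557.1.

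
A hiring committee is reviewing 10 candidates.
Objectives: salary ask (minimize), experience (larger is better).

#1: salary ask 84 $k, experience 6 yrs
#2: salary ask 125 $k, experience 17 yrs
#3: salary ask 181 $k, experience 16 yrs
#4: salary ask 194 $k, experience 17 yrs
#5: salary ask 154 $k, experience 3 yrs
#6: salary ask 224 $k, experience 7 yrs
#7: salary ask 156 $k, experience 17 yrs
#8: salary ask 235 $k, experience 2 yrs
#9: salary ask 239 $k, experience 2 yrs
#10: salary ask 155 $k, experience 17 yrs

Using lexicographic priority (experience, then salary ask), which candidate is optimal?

First maximize experience: best is 17, kept {#2, #4, #7, #10}.
Then minimize salary ask: best is 125, kept {#2}.

#2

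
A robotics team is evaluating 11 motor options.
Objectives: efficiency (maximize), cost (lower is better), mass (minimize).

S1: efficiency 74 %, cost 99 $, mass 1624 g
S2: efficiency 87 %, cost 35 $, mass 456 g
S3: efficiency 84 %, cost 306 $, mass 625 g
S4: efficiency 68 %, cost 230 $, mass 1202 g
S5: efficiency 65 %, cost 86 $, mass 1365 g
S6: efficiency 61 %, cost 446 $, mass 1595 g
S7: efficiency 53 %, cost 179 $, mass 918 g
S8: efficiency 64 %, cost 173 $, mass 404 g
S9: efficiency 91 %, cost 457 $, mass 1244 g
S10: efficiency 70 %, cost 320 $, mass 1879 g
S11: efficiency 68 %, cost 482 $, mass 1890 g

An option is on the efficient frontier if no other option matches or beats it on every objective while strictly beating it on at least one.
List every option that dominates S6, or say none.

S2, S3, S4, S5, S8

S2: efficiency 87≥61, cost 35≤446, mass 456≤1595 — dominates S6.
S3: efficiency 84≥61, cost 306≤446, mass 625≤1595 — dominates S6.
S4: efficiency 68≥61, cost 230≤446, mass 1202≤1595 — dominates S6.
S5: efficiency 65≥61, cost 86≤446, mass 1365≤1595 — dominates S6.
S8: efficiency 64≥61, cost 173≤446, mass 404≤1595 — dominates S6.
Others (S1, S7, S9, S10, S11) are each worse than S6 on at least one objective.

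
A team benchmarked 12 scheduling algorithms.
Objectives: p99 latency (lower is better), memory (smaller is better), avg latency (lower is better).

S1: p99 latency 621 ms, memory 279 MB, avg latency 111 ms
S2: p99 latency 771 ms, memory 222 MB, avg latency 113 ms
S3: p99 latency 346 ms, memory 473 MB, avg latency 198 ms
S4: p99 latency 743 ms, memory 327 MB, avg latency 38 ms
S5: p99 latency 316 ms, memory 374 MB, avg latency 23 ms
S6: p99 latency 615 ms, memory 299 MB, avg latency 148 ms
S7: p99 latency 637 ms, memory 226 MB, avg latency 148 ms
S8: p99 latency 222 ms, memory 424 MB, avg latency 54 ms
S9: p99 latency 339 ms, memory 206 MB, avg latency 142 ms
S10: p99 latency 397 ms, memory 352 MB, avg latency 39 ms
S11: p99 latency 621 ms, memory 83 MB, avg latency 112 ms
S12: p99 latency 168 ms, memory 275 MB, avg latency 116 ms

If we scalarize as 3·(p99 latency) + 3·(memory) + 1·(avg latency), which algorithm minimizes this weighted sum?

S12

S1: 3·621 + 3·279 + 1·111 = 2811
S2: 3·771 + 3·222 + 1·113 = 3092
S3: 3·346 + 3·473 + 1·198 = 2655
S4: 3·743 + 3·327 + 1·38 = 3248
S5: 3·316 + 3·374 + 1·23 = 2093
S6: 3·615 + 3·299 + 1·148 = 2890
S7: 3·637 + 3·226 + 1·148 = 2737
S8: 3·222 + 3·424 + 1·54 = 1992
S9: 3·339 + 3·206 + 1·142 = 1777
S10: 3·397 + 3·352 + 1·39 = 2286
S11: 3·621 + 3·83 + 1·112 = 2224
S12: 3·168 + 3·275 + 1·116 = 1445
Lowest: S12 at 1445.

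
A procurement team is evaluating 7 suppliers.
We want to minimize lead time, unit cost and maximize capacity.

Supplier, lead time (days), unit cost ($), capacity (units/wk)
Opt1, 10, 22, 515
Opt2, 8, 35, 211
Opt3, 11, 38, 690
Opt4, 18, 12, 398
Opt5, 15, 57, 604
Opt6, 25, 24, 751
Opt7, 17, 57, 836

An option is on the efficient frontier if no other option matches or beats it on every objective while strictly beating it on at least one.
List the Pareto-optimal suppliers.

Opt1, Opt2, Opt3, Opt4, Opt6, Opt7

Opt1: not dominated.
Opt2: not dominated (best lead time).
Opt3: not dominated.
Opt4: not dominated (best unit cost).
Opt5: dominated by Opt3 (lead time 11≤15, unit cost 38≤57, capacity 690≥604).
Opt6: not dominated.
Opt7: not dominated (best capacity).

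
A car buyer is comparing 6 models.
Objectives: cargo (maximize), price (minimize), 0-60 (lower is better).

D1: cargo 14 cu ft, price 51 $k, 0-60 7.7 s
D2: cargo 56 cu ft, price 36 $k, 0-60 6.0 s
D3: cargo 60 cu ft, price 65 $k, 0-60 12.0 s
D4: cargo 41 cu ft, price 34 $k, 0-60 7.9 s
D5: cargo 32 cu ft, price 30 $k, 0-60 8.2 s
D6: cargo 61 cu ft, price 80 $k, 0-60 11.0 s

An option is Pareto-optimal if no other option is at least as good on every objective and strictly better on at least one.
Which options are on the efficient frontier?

D2, D3, D4, D5, D6

D1: dominated by D2 (cargo 56≥14, price 36≤51, 0-60 6.0≤7.7).
D2: not dominated (best 0-60).
D3: not dominated.
D4: not dominated.
D5: not dominated (best price).
D6: not dominated (best cargo).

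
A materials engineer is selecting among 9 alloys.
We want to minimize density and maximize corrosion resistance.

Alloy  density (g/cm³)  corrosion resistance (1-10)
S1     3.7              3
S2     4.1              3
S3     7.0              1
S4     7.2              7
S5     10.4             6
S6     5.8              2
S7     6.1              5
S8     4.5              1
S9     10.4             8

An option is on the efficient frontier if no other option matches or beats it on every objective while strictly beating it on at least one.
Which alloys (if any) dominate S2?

S1: density 3.7≤4.1, corrosion resistance 3≥3 — dominates S2.
Others (S3, S4, S5, S6, S7, S8, S9) are each worse than S2 on at least one objective.

S1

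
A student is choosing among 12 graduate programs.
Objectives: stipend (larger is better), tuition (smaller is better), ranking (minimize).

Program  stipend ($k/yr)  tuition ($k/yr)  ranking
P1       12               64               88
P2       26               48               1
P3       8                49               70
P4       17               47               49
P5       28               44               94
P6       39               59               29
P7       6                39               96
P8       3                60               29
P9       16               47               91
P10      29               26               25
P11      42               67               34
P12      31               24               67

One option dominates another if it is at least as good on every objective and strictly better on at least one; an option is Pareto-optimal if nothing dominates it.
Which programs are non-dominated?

P1: dominated by P2 (stipend 26≥12, tuition 48≤64, ranking 1≤88).
P2: not dominated (best ranking).
P3: dominated by P2 (stipend 26≥8, tuition 48≤49, ranking 1≤70).
P4: dominated by P10 (stipend 29≥17, tuition 26≤47, ranking 25≤49).
P5: dominated by P10 (stipend 29≥28, tuition 26≤44, ranking 25≤94).
P6: not dominated.
P7: dominated by P10 (stipend 29≥6, tuition 26≤39, ranking 25≤96).
P8: dominated by P2 (stipend 26≥3, tuition 48≤60, ranking 1≤29).
P9: dominated by P4 (stipend 17≥16, tuition 47≤47, ranking 49≤91).
P10: not dominated.
P11: not dominated (best stipend).
P12: not dominated (best tuition).

P2, P6, P10, P11, P12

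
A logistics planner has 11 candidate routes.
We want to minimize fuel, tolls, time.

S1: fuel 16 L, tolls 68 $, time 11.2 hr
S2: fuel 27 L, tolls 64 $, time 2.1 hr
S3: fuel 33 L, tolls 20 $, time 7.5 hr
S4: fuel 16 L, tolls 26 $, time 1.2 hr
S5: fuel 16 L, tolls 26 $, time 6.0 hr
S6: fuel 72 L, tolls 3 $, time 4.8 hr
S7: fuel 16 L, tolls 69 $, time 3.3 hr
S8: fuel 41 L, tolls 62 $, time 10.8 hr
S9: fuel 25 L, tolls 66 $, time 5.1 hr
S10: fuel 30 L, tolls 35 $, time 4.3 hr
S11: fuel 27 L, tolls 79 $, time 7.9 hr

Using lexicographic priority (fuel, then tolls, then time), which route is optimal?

S4

First minimize fuel: best is 16, kept {S1, S4, S5, S7}.
Then minimize tolls: best is 26, kept {S4, S5}.
Then minimize time: best is 1.2, kept {S4}.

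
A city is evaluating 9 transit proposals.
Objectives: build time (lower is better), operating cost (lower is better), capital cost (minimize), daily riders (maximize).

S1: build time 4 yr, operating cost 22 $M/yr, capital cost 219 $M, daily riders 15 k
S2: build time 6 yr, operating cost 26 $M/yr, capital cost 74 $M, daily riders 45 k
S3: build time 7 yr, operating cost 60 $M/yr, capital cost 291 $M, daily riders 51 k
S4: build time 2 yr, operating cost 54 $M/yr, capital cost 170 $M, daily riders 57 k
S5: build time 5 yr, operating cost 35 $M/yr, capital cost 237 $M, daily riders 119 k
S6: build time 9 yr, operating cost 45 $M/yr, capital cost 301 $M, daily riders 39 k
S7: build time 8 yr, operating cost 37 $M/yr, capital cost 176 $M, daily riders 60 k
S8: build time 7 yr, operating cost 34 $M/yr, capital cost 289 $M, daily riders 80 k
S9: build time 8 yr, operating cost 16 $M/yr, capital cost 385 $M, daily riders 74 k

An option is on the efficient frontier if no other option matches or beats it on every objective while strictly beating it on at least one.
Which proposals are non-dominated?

S1: not dominated.
S2: not dominated (best capital cost).
S3: dominated by S4 (build time 2≤7, operating cost 54≤60, capital cost 170≤291, daily riders 57≥51).
S4: not dominated (best build time).
S5: not dominated (best daily riders).
S6: dominated by S2 (build time 6≤9, operating cost 26≤45, capital cost 74≤301, daily riders 45≥39).
S7: not dominated.
S8: not dominated.
S9: not dominated (best operating cost).

S1, S2, S4, S5, S7, S8, S9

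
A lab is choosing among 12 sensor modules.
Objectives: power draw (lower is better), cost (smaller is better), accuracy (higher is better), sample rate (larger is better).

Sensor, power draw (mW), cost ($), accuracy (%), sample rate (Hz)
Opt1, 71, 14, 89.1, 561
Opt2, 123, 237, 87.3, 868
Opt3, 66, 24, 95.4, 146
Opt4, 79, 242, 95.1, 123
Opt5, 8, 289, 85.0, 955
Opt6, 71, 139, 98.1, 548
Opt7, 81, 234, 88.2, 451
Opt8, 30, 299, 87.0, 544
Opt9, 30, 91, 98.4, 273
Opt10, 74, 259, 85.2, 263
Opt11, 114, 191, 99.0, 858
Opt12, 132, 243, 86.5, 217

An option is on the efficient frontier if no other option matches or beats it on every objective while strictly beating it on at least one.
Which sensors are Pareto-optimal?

Opt1: not dominated (best cost).
Opt2: not dominated.
Opt3: not dominated.
Opt4: dominated by Opt3 (power draw 66≤79, cost 24≤242, accuracy 95.4≥95.1, sample rate 146≥123).
Opt5: not dominated (best power draw).
Opt6: not dominated.
Opt7: dominated by Opt1 (power draw 71≤81, cost 14≤234, accuracy 89.1≥88.2, sample rate 561≥451).
Opt8: not dominated.
Opt9: not dominated.
Opt10: dominated by Opt1 (power draw 71≤74, cost 14≤259, accuracy 89.1≥85.2, sample rate 561≥263).
Opt11: not dominated (best accuracy).
Opt12: dominated by Opt1 (power draw 71≤132, cost 14≤243, accuracy 89.1≥86.5, sample rate 561≥217).

Opt1, Opt2, Opt3, Opt5, Opt6, Opt8, Opt9, Opt11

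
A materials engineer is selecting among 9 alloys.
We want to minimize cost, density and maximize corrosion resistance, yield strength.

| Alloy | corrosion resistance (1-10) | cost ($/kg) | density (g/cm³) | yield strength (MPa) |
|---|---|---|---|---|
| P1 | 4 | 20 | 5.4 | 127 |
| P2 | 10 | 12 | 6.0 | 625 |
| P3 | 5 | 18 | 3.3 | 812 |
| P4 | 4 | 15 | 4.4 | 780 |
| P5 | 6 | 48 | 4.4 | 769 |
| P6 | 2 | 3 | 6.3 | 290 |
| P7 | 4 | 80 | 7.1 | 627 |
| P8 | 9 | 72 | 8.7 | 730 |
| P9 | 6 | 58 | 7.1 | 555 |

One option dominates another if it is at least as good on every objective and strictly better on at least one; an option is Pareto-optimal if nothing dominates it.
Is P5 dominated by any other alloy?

No

P1: worse on corrosion resistance (4 vs 6).
P2: worse on density (6.0 vs 4.4).
P3: worse on corrosion resistance (5 vs 6).
P4: worse on corrosion resistance (4 vs 6).
P6: worse on corrosion resistance (2 vs 6).
P7: worse on corrosion resistance (4 vs 6).
P8: worse on cost (72 vs 48).
P9: worse on cost (58 vs 48).
No option is at least as good as P5 on every objective and strictly better on one.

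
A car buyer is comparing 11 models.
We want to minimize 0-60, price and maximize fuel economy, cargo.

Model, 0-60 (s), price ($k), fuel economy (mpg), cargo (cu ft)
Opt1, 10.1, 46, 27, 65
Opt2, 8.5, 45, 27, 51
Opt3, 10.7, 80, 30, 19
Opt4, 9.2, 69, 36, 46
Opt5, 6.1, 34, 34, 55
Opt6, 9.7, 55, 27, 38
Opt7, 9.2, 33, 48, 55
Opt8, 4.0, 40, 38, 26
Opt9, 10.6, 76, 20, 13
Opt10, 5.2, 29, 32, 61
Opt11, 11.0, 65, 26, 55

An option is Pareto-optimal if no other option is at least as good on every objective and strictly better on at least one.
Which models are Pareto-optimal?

Opt1, Opt5, Opt7, Opt8, Opt10

Opt1: not dominated (best cargo).
Opt2: dominated by Opt5 (0-60 6.1≤8.5, price 34≤45, fuel economy 34≥27, cargo 55≥51).
Opt3: dominated by Opt4 (0-60 9.2≤10.7, price 69≤80, fuel economy 36≥30, cargo 46≥19).
Opt4: dominated by Opt7 (0-60 9.2≤9.2, price 33≤69, fuel economy 48≥36, cargo 55≥46).
Opt5: not dominated.
Opt6: dominated by Opt2 (0-60 8.5≤9.7, price 45≤55, fuel economy 27≥27, cargo 51≥38).
Opt7: not dominated (best fuel economy).
Opt8: not dominated (best 0-60).
Opt9: dominated by Opt1 (0-60 10.1≤10.6, price 46≤76, fuel economy 27≥20, cargo 65≥13).
Opt10: not dominated (best price).
Opt11: dominated by Opt1 (0-60 10.1≤11.0, price 46≤65, fuel economy 27≥26, cargo 65≥55).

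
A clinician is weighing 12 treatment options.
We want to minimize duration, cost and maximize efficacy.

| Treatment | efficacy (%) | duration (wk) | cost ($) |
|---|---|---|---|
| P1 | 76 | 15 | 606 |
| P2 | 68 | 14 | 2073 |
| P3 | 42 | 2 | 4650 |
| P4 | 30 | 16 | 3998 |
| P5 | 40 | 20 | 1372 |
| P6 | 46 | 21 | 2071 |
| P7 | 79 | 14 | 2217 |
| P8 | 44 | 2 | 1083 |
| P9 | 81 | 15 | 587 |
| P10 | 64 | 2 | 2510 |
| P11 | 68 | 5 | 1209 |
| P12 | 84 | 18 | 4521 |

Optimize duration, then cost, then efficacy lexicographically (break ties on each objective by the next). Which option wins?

First minimize duration: best is 2, kept {P3, P8, P10}.
Then minimize cost: best is 1083, kept {P8}.

P8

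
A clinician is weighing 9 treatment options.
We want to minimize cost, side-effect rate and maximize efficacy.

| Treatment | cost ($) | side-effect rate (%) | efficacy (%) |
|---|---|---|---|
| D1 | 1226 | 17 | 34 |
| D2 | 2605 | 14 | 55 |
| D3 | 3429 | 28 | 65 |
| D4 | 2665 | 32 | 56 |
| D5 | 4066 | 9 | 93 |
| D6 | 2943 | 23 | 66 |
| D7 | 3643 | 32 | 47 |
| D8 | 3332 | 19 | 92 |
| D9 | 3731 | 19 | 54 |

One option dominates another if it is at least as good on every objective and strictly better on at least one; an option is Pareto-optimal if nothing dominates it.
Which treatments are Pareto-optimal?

D1: not dominated (best cost).
D2: not dominated.
D3: dominated by D6 (cost 2943≤3429, side-effect rate 23≤28, efficacy 66≥65).
D4: not dominated.
D5: not dominated (best side-effect rate).
D6: not dominated.
D7: dominated by D2 (cost 2605≤3643, side-effect rate 14≤32, efficacy 55≥47).
D8: not dominated.
D9: dominated by D2 (cost 2605≤3731, side-effect rate 14≤19, efficacy 55≥54).

D1, D2, D4, D5, D6, D8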